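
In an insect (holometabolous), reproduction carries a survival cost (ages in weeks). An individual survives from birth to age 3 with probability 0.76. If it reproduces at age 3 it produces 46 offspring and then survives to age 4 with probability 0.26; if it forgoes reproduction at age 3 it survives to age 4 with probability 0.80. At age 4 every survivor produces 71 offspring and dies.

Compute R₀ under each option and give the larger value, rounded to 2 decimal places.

48.99

breed at age 3: R₀ = 0.76 × (46 + 0.26 × 71) = 0.76 × 64.4600 = 48.9896
delay to age 4: R₀ = 0.76 × (0.80 × 71) = 0.76 × 56.8000 = 43.1680
Higher: breed at age 3 (48.9896).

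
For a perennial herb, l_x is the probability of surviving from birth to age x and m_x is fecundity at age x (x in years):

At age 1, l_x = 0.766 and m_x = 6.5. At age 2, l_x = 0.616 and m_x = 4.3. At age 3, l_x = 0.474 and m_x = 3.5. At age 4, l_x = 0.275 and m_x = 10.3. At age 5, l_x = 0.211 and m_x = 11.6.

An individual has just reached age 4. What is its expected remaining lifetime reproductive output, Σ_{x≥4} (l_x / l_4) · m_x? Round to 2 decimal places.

19.20

l_4 = 0.275. Conditional survival from age 4 to x is l_x / l_4.
  x=4: (0.275/0.275) × 10.3 = 10.3000
  x=5: (0.211/0.275) × 11.6 = 8.9004
Sum = 10.3000 + 8.9004 = 19.2004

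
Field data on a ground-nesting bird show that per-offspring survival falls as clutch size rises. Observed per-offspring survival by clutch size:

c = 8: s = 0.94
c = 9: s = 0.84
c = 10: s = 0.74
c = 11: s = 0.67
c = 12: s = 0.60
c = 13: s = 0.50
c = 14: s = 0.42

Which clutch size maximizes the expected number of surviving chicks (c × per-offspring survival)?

9

Expected surviving chicks = c × s(c):
  c=8: 8 × 0.94 = 7.520
  c=9: 9 × 0.84 = 7.560
  c=10: 10 × 0.74 = 7.400
  c=11: 11 × 0.67 = 7.370
  c=12: 12 × 0.60 = 7.200
  c=13: 13 × 0.50 = 6.500
  c=14: 14 × 0.42 = 5.880
Maximum at c = 9 (7.560 surviving chicks).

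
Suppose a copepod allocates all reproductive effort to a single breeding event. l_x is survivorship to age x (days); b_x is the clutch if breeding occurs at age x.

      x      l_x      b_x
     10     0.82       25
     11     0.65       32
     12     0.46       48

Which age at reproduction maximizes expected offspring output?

12

Expected offspring if breeding at age x = l_x × b_x:
  age 10: 0.82 × 25 = 20.500
  age 11: 0.65 × 32 = 20.800
  age 12: 0.46 × 48 = 22.080
Maximum at age 12 (22.080).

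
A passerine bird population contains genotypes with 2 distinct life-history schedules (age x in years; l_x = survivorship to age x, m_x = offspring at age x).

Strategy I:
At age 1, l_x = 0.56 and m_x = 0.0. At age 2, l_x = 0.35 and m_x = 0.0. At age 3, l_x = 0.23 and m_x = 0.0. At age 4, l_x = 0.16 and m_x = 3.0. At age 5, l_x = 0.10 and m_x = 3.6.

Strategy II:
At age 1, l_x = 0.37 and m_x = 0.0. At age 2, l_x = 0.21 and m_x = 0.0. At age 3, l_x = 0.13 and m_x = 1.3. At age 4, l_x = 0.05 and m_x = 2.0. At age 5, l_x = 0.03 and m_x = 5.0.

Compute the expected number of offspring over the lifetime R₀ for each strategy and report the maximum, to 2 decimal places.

0.84

Strategy I: R₀ = 0.56×0.0 + 0.35×0.0 + 0.23×0.0 + 0.16×3.0 + 0.10×3.6 = 0.8400
Strategy II: R₀ = 0.37×0.0 + 0.21×0.0 + 0.13×1.3 + 0.05×2.0 + 0.03×5.0 = 0.4190
Highest R₀: strategy I with 0.8400.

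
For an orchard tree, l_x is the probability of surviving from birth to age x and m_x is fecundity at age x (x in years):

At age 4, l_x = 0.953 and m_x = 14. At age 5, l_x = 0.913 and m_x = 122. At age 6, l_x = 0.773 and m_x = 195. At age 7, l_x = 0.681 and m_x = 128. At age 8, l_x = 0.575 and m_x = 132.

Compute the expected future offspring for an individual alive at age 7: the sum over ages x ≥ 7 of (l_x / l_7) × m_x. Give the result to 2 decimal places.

239.45

l_7 = 0.681. Conditional survival from age 7 to x is l_x / l_7.
  x=7: (0.681/0.681) × 128 = 128.0000
  x=8: (0.575/0.681) × 132 = 111.4537
Sum = 128.0000 + 111.4537 = 239.4537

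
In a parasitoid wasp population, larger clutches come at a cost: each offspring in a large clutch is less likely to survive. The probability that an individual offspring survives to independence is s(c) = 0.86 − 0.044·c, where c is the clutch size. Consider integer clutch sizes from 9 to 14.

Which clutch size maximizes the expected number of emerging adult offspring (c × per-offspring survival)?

10

Expected emerging adult offspring = c × s(c):
  c=9: 9 × 0.464 = 4.176
  c=10: 10 × 0.420 = 4.200
  c=11: 11 × 0.376 = 4.136
  c=12: 12 × 0.332 = 3.984
  c=13: 13 × 0.288 = 3.744
  c=14: 14 × 0.244 = 3.416
Maximum at c = 10 (4.200 emerging adult offspring).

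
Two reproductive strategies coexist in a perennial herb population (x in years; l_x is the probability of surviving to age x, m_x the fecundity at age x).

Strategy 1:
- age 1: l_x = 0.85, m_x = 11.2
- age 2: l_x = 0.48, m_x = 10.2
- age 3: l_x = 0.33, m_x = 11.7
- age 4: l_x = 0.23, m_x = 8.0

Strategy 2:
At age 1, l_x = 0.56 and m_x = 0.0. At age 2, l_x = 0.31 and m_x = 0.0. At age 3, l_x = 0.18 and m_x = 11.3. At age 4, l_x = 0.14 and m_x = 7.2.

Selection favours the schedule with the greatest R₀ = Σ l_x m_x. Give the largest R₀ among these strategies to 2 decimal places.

Strategy 1: R₀ = 0.85×11.2 + 0.48×10.2 + 0.33×11.7 + 0.23×8.0 = 20.1170
Strategy 2: R₀ = 0.56×0.0 + 0.31×0.0 + 0.18×11.3 + 0.14×7.2 = 3.0420
Highest R₀: strategy 1 with 20.1170.

20.12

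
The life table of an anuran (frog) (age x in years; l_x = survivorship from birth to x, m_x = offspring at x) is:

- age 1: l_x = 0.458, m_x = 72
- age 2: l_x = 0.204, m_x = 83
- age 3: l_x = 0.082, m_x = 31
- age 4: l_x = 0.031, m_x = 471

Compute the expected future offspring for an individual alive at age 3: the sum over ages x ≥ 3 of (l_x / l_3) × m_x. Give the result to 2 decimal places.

l_3 = 0.082. Conditional survival from age 3 to x is l_x / l_3.
  x=3: (0.082/0.082) × 31 = 31.0000
  x=4: (0.031/0.082) × 471 = 178.0610
Sum = 31.0000 + 178.0610 = 209.0610

209.06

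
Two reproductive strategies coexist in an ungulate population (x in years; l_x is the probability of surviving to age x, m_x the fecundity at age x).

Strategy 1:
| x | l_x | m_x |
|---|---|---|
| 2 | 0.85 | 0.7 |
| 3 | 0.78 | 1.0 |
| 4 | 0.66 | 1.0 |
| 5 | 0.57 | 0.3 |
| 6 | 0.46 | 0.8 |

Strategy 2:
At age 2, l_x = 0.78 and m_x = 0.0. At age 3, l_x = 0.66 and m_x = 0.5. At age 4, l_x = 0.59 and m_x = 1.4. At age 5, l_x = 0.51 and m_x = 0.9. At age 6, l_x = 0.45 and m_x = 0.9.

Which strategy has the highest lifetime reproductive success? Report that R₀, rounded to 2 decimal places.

Strategy 1: R₀ = 0.85×0.7 + 0.78×1.0 + 0.66×1.0 + 0.57×0.3 + 0.46×0.8 = 2.5740
Strategy 2: R₀ = 0.78×0.0 + 0.66×0.5 + 0.59×1.4 + 0.51×0.9 + 0.45×0.9 = 2.0200
Highest R₀: strategy 1 with 2.5740.

2.57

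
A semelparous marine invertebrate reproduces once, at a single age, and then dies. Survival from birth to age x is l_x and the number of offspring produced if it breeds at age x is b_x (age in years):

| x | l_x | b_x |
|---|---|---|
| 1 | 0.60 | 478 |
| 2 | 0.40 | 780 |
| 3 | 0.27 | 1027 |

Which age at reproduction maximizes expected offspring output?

Expected offspring if breeding at age x = l_x × b_x:
  age 1: 0.60 × 478 = 286.800
  age 2: 0.40 × 780 = 312.000
  age 3: 0.27 × 1027 = 277.290
Maximum at age 2 (312.000).

2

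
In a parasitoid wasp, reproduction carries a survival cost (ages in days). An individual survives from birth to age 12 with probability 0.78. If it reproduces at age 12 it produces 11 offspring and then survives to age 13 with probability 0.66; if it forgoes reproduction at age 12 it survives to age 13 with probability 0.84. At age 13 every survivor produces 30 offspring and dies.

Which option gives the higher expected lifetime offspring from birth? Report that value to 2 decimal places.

breed at age 12: R₀ = 0.78 × (11 + 0.66 × 30) = 0.78 × 30.8000 = 24.0240
delay to age 13: R₀ = 0.78 × (0.84 × 30) = 0.78 × 25.2000 = 19.6560
Higher: breed at age 12 (24.0240).

24.02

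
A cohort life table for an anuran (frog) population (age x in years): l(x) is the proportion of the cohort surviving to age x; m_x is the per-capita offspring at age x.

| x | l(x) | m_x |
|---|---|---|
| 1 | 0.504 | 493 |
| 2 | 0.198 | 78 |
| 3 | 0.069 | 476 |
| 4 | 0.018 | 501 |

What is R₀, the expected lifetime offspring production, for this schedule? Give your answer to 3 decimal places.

305.778

R₀ = Σ l(x) m_x:
  age 1: 0.504 × 493 = 248.4720
  age 2: 0.198 × 78 = 15.4440
  age 3: 0.069 × 476 = 32.8440
  age 4: 0.018 × 501 = 9.0180
R₀ = 248.4720 + 15.4440 + 32.8440 + 9.0180 = 305.7780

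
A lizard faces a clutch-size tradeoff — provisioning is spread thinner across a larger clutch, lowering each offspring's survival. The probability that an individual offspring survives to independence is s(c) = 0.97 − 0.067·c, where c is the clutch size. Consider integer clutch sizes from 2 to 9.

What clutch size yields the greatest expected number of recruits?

Expected recruits = c × s(c):
  c=2: 2 × 0.836 = 1.672
  c=3: 3 × 0.769 = 2.307
  c=4: 4 × 0.702 = 2.808
  c=5: 5 × 0.635 = 3.175
  c=6: 6 × 0.568 = 3.408
  c=7: 7 × 0.501 = 3.507
  c=8: 8 × 0.434 = 3.472
  c=9: 9 × 0.367 = 3.303
Maximum at c = 7 (3.507 recruits).

7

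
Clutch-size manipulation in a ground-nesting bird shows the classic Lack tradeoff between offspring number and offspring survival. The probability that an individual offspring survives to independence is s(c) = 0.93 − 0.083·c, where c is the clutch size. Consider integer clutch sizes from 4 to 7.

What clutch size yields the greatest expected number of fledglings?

Expected fledglings = c × s(c):
  c=4: 4 × 0.598 = 2.392
  c=5: 5 × 0.515 = 2.575
  c=6: 6 × 0.432 = 2.592
  c=7: 7 × 0.349 = 2.443
Maximum at c = 6 (2.592 fledglings).

6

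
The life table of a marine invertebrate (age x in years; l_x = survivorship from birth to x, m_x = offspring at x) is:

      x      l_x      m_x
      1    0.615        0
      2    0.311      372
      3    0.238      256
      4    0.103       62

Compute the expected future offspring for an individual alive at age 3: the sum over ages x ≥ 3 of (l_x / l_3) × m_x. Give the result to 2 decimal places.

282.83

l_3 = 0.238. Conditional survival from age 3 to x is l_x / l_3.
  x=3: (0.238/0.238) × 256 = 256.0000
  x=4: (0.103/0.238) × 62 = 26.8319
Sum = 256.0000 + 26.8319 = 282.8319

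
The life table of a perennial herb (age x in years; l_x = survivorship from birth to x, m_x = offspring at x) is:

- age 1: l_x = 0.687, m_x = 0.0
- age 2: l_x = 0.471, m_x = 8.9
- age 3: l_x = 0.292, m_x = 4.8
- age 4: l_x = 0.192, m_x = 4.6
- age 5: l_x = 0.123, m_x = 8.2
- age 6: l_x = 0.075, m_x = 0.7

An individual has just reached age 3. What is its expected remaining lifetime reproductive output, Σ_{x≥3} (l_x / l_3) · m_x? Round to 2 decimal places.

11.46

l_3 = 0.292. Conditional survival from age 3 to x is l_x / l_3.
  x=3: (0.292/0.292) × 4.8 = 4.8000
  x=4: (0.192/0.292) × 4.6 = 3.0247
  x=5: (0.123/0.292) × 8.2 = 3.4541
  x=6: (0.075/0.292) × 0.7 = 0.1798
Sum = 4.8000 + 3.0247 + 3.4541 + 0.1798 = 11.4586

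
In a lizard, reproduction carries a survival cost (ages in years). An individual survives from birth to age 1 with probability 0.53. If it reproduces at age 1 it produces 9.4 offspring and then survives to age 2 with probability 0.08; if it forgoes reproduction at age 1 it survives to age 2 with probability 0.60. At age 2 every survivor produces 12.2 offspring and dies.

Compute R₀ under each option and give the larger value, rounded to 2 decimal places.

5.50

breed at age 1: R₀ = 0.53 × (9.4 + 0.08 × 12.2) = 0.53 × 10.3760 = 5.4993
delay to age 2: R₀ = 0.53 × (0.60 × 12.2) = 0.53 × 7.3200 = 3.8796
Higher: breed at age 1 (5.4993).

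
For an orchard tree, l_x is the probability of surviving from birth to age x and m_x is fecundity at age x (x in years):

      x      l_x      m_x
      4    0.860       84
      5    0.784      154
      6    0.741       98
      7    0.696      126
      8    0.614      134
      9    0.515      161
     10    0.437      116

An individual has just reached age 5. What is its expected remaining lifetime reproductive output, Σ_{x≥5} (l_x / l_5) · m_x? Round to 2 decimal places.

l_5 = 0.784. Conditional survival from age 5 to x is l_x / l_5.
  x=5: (0.784/0.784) × 154 = 154.0000
  x=6: (0.741/0.784) × 98 = 92.6250
  x=7: (0.696/0.784) × 126 = 111.8571
  x=8: (0.614/0.784) × 134 = 104.9439
  x=9: (0.515/0.784) × 161 = 105.7589
  x=10: (0.437/0.784) × 116 = 64.6582
Sum = 154.0000 + 92.6250 + 111.8571 + 104.9439 + 105.7589 + 64.6582 = 633.8431

633.84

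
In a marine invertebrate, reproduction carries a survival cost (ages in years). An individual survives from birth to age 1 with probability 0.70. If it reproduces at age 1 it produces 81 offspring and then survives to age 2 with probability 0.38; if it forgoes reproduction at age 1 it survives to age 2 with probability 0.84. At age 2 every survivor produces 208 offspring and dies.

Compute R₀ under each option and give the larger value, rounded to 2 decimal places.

breed at age 1: R₀ = 0.70 × (81 + 0.38 × 208) = 0.70 × 160.0400 = 112.0280
delay to age 2: R₀ = 0.70 × (0.84 × 208) = 0.70 × 174.7200 = 122.3040
Higher: delay to age 2 (122.3040).

122.30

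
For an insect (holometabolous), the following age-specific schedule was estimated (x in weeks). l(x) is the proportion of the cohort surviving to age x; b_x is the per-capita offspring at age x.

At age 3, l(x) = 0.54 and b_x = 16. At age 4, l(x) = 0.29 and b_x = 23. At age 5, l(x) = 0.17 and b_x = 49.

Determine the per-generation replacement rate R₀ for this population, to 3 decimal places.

23.640

R₀ = Σ l(x) b_x:
  age 3: 0.54 × 16 = 8.6400
  age 4: 0.29 × 23 = 6.6700
  age 5: 0.17 × 49 = 8.3300
R₀ = 8.6400 + 6.6700 + 8.3300 = 23.6400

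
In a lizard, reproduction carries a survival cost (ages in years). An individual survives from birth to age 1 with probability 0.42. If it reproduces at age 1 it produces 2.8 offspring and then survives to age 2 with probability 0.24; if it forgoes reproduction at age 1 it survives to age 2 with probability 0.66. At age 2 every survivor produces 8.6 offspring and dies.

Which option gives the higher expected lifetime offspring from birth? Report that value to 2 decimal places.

2.38

breed at age 1: R₀ = 0.42 × (2.8 + 0.24 × 8.6) = 0.42 × 4.8640 = 2.0429
delay to age 2: R₀ = 0.42 × (0.66 × 8.6) = 0.42 × 5.6760 = 2.3839
Higher: delay to age 2 (2.3839).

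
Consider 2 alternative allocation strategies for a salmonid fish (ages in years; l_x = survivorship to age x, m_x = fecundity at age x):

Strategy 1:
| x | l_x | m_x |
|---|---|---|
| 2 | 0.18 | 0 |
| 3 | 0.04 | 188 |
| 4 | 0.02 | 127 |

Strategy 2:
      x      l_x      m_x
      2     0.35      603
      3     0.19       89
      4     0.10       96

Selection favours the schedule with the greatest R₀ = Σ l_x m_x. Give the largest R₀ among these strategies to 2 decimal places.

Strategy 1: R₀ = 0.18×0 + 0.04×188 + 0.02×127 = 10.0600
Strategy 2: R₀ = 0.35×603 + 0.19×89 + 0.10×96 = 237.5600
Highest R₀: strategy 2 with 237.5600.

237.56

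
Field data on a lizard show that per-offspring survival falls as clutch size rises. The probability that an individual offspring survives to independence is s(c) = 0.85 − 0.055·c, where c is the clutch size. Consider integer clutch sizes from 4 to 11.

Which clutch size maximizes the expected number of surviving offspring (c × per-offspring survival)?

8

Expected surviving offspring = c × s(c):
  c=4: 4 × 0.630 = 2.520
  c=5: 5 × 0.575 = 2.875
  c=6: 6 × 0.520 = 3.120
  c=7: 7 × 0.465 = 3.255
  c=8: 8 × 0.410 = 3.280
  c=9: 9 × 0.355 = 3.195
  c=10: 10 × 0.300 = 3.000
  c=11: 11 × 0.245 = 2.695
Maximum at c = 8 (3.280 surviving offspring).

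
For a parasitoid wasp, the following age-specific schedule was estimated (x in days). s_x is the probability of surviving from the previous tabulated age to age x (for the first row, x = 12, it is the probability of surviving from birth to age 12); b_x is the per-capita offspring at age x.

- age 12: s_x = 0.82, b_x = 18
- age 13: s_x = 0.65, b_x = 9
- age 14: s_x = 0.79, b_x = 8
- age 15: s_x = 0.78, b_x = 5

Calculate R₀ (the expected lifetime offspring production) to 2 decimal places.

Survivorship from birth: l_x = s_12·s_13·…·s_x.
  l_12 = 0.82000
  l_13 = 0.53300
  l_14 = 0.42107
  l_15 = 0.32843
R₀ = Σ l_x b_x:
  age 12: 0.82000 × 18 = 14.7600
  age 13: 0.53300 × 9 = 4.7970
  age 14: 0.42107 × 8 = 3.3686
  age 15: 0.32843 × 5 = 1.6421
R₀ = 14.7600 + 4.7970 + 3.3686 + 1.6421 = 24.5677

24.57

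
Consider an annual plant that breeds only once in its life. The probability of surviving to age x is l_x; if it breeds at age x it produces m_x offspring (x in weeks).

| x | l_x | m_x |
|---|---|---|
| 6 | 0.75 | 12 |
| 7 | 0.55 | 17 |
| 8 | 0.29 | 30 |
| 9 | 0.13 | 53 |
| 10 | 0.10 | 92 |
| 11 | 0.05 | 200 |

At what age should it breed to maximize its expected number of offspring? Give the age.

11

Expected offspring if breeding at age x = l_x × m_x:
  age 6: 0.75 × 12 = 9.000
  age 7: 0.55 × 17 = 9.350
  age 8: 0.29 × 30 = 8.700
  age 9: 0.13 × 53 = 6.890
  age 10: 0.10 × 92 = 9.200
  age 11: 0.05 × 200 = 10.000
Maximum at age 11 (10.000).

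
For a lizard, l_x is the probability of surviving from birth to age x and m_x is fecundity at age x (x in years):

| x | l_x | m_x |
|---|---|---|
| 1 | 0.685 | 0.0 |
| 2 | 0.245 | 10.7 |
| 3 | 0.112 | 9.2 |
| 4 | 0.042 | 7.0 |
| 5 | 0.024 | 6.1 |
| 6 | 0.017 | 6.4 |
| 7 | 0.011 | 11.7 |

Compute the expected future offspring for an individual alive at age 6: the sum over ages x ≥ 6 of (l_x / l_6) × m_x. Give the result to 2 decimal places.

l_6 = 0.017. Conditional survival from age 6 to x is l_x / l_6.
  x=6: (0.017/0.017) × 6.4 = 6.4000
  x=7: (0.011/0.017) × 11.7 = 7.5706
Sum = 6.4000 + 7.5706 = 13.9706

13.97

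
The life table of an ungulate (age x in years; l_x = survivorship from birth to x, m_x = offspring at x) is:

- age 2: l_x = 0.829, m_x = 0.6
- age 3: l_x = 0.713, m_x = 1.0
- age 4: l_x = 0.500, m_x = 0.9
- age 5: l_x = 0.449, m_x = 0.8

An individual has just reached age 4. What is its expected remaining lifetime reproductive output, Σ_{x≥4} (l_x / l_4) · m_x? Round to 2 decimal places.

l_4 = 0.500. Conditional survival from age 4 to x is l_x / l_4.
  x=4: (0.500/0.500) × 0.9 = 0.9000
  x=5: (0.449/0.500) × 0.8 = 0.7184
Sum = 0.9000 + 0.7184 = 1.6184

1.62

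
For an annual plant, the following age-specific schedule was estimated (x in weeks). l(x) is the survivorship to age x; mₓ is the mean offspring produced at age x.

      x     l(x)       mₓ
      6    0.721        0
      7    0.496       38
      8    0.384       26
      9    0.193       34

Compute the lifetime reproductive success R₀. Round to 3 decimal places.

R₀ = Σ l(x) mₓ:
  age 6: 0.721 × 0 = 0.0000
  age 7: 0.496 × 38 = 18.8480
  age 8: 0.384 × 26 = 9.9840
  age 9: 0.193 × 34 = 6.5620
R₀ = 0.0000 + 18.8480 + 9.9840 + 6.5620 = 35.3940

35.394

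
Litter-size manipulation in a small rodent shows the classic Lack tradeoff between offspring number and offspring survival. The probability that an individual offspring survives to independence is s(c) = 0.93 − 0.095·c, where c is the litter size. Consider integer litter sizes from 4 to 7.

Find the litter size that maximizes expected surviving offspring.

5

Expected surviving offspring = c × s(c):
  c=4: 4 × 0.550 = 2.200
  c=5: 5 × 0.455 = 2.275
  c=6: 6 × 0.360 = 2.160
  c=7: 7 × 0.265 = 1.855
Maximum at c = 5 (2.275 surviving offspring).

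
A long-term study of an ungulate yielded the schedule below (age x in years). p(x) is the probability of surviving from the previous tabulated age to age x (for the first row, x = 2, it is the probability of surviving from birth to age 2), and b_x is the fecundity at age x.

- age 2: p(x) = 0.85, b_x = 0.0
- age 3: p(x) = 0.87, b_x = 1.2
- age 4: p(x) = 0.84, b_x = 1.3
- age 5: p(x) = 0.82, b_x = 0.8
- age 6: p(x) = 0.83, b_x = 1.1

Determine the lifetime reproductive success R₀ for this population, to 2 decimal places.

2.57

Survivorship from birth: l_x = p_2·p_3·…·p_x.
  l_2 = 0.85000
  l_3 = 0.73950
  l_4 = 0.62118
  l_5 = 0.50937
  l_6 = 0.42278
R₀ = Σ l_x b_x:
  age 2: 0.85000 × 0.0 = 0.0000
  age 3: 0.73950 × 1.2 = 0.8874
  age 4: 0.62118 × 1.3 = 0.8075
  age 5: 0.50937 × 0.8 = 0.4075
  age 6: 0.42278 × 1.1 = 0.4651
R₀ = 0.0000 + 0.8874 + 0.8075 + 0.4075 + 0.4651 = 2.5675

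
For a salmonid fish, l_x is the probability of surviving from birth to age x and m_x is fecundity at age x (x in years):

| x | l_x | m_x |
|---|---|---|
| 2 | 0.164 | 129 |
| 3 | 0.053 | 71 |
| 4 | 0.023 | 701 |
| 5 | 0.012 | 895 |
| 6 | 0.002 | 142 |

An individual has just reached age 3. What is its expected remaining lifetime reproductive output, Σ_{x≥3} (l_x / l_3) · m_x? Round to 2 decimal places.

l_3 = 0.053. Conditional survival from age 3 to x is l_x / l_3.
  x=3: (0.053/0.053) × 71 = 71.0000
  x=4: (0.023/0.053) × 701 = 304.2075
  x=5: (0.012/0.053) × 895 = 202.6415
  x=6: (0.002/0.053) × 142 = 5.3585
Sum = 71.0000 + 304.2075 + 202.6415 + 5.3585 = 583.2075

583.21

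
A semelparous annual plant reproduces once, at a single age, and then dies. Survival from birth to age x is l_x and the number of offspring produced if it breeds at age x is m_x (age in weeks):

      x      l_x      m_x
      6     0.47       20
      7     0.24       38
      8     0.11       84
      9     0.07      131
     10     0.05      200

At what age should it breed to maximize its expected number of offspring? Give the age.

Expected offspring if breeding at age x = l_x × m_x:
  age 6: 0.47 × 20 = 9.400
  age 7: 0.24 × 38 = 9.120
  age 8: 0.11 × 84 = 9.240
  age 9: 0.07 × 131 = 9.170
  age 10: 0.05 × 200 = 10.000
Maximum at age 10 (10.000).

10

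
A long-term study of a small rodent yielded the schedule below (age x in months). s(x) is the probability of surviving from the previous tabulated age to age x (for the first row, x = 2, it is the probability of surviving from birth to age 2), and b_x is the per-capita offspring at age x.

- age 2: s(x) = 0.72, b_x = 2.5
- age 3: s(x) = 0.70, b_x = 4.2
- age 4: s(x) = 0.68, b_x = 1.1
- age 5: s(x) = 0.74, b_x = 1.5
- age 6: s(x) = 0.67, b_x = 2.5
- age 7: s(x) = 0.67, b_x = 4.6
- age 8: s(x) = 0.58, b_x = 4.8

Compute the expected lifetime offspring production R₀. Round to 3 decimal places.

Survivorship from birth: l_x = s_2·s_3·…·s_x.
  l_2 = 0.72000
  l_3 = 0.50400
  l_4 = 0.34272
  l_5 = 0.25361
  l_6 = 0.16992
  l_7 = 0.11385
  l_8 = 0.06603
R₀ = Σ l_x b_x:
  age 2: 0.72000 × 2.5 = 1.8000
  age 3: 0.50400 × 4.2 = 2.1168
  age 4: 0.34272 × 1.1 = 0.3770
  age 5: 0.25361 × 1.5 = 0.3804
  age 6: 0.16992 × 2.5 = 0.4248
  age 7: 0.11385 × 4.6 = 0.5237
  age 8: 0.06603 × 4.8 = 0.3169
R₀ = 1.8000 + 2.1168 + 0.3770 + 0.3804 + 0.4248 + 0.5237 + 0.3169 = 5.9397

5.940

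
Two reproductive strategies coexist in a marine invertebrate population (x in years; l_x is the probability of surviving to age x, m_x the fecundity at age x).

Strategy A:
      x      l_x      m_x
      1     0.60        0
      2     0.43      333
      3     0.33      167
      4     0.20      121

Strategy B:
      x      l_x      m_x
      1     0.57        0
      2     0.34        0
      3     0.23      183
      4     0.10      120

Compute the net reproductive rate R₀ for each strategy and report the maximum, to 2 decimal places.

222.50

Strategy A: R₀ = 0.60×0 + 0.43×333 + 0.33×167 + 0.20×121 = 222.5000
Strategy B: R₀ = 0.57×0 + 0.34×0 + 0.23×183 + 0.10×120 = 54.0900
Highest R₀: strategy A with 222.5000.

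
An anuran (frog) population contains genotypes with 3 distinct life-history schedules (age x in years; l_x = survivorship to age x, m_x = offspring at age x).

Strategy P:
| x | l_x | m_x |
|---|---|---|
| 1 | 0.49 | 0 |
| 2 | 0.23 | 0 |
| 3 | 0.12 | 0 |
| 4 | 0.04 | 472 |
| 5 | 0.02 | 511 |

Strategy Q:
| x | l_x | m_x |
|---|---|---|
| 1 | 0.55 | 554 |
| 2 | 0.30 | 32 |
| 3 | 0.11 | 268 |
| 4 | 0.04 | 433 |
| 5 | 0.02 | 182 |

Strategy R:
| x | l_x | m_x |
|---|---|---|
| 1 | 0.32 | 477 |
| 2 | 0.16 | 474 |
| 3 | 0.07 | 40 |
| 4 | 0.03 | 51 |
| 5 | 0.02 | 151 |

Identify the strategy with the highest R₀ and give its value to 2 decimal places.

Strategy P: R₀ = 0.49×0 + 0.23×0 + 0.12×0 + 0.04×472 + 0.02×511 = 29.1000
Strategy Q: R₀ = 0.55×554 + 0.30×32 + 0.11×268 + 0.04×433 + 0.02×182 = 364.7400
Strategy R: R₀ = 0.32×477 + 0.16×474 + 0.07×40 + 0.03×51 + 0.02×151 = 235.8300
Highest R₀: strategy Q with 364.7400.

364.74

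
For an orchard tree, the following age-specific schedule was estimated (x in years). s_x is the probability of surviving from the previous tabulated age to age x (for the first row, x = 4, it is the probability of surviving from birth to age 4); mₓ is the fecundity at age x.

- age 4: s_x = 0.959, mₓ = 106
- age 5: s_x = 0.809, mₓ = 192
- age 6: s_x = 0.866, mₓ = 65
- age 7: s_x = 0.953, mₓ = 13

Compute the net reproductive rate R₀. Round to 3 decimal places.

Survivorship from birth: l_x = s_4·s_5·…·s_x.
  l_4 = 0.95900
  l_5 = 0.77583
  l_6 = 0.67187
  l_7 = 0.64029
R₀ = Σ l_x mₓ:
  age 4: 0.95900 × 106 = 101.6540
  age 5: 0.77583 × 192 = 148.9594
  age 6: 0.67187 × 65 = 43.6715
  age 7: 0.64029 × 13 = 8.3238
R₀ = 101.6540 + 148.9594 + 43.6715 + 8.3238 = 302.6087

302.609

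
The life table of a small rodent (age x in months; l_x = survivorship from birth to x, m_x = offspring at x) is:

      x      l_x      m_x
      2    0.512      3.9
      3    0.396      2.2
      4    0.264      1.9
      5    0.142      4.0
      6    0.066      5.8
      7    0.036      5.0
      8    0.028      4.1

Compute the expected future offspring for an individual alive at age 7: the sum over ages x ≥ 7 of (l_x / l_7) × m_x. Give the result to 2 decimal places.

l_7 = 0.036. Conditional survival from age 7 to x is l_x / l_7.
  x=7: (0.036/0.036) × 5.0 = 5.0000
  x=8: (0.028/0.036) × 4.1 = 3.1889
Sum = 5.0000 + 3.1889 = 8.1889

8.19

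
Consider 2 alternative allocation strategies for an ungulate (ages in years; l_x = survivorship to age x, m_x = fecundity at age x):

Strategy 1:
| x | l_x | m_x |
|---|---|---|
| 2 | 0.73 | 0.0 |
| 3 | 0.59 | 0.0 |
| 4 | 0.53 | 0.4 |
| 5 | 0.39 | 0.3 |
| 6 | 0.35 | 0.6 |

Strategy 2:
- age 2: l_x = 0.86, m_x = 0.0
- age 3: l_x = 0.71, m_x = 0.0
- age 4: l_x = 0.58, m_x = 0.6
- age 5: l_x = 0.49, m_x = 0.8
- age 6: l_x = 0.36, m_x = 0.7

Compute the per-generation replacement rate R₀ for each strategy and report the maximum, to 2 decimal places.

Strategy 1: R₀ = 0.73×0.0 + 0.59×0.0 + 0.53×0.4 + 0.39×0.3 + 0.35×0.6 = 0.5390
Strategy 2: R₀ = 0.86×0.0 + 0.71×0.0 + 0.58×0.6 + 0.49×0.8 + 0.36×0.7 = 0.9920
Highest R₀: strategy 2 with 0.9920.

0.99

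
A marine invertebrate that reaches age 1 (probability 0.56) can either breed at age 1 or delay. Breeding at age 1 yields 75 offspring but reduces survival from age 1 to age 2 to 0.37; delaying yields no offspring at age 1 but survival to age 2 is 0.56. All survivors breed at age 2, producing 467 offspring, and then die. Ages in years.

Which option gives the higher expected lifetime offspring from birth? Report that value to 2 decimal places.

breed at age 1: R₀ = 0.56 × (75 + 0.37 × 467) = 0.56 × 247.7900 = 138.7624
delay to age 2: R₀ = 0.56 × (0.56 × 467) = 0.56 × 261.5200 = 146.4512
Higher: delay to age 2 (146.4512).

146.45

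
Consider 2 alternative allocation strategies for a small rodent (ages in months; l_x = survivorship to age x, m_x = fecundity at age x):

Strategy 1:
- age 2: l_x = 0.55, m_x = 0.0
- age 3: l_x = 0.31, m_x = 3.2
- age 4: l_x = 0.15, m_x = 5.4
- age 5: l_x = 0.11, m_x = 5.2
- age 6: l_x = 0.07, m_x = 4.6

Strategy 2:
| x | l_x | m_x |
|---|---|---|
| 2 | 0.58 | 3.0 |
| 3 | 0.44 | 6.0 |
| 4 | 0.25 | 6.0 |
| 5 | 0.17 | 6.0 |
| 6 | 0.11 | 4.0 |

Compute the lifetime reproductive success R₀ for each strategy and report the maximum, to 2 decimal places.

7.34

Strategy 1: R₀ = 0.55×0.0 + 0.31×3.2 + 0.15×5.4 + 0.11×5.2 + 0.07×4.6 = 2.6960
Strategy 2: R₀ = 0.58×3.0 + 0.44×6.0 + 0.25×6.0 + 0.17×6.0 + 0.11×4.0 = 7.3400
Highest R₀: strategy 2 with 7.3400.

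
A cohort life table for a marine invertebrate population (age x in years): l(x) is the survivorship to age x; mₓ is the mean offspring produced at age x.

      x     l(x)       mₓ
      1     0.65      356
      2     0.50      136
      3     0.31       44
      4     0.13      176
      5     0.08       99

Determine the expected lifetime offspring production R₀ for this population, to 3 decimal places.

R₀ = Σ l(x) mₓ:
  age 1: 0.65 × 356 = 231.4000
  age 2: 0.50 × 136 = 68.0000
  age 3: 0.31 × 44 = 13.6400
  age 4: 0.13 × 176 = 22.8800
  age 5: 0.08 × 99 = 7.9200
R₀ = 231.4000 + 68.0000 + 13.6400 + 22.8800 + 7.9200 = 343.8400

343.840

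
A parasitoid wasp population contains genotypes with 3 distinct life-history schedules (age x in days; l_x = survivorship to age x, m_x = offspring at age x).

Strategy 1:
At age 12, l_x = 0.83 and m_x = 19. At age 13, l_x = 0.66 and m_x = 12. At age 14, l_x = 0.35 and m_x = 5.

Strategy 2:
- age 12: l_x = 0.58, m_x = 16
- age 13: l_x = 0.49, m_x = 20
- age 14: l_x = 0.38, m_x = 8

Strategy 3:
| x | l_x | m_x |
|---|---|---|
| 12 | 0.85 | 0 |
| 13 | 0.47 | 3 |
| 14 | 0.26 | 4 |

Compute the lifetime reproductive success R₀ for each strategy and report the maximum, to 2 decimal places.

25.44

Strategy 1: R₀ = 0.83×19 + 0.66×12 + 0.35×5 = 25.4400
Strategy 2: R₀ = 0.58×16 + 0.49×20 + 0.38×8 = 22.1200
Strategy 3: R₀ = 0.85×0 + 0.47×3 + 0.26×4 = 2.4500
Highest R₀: strategy 1 with 25.4400.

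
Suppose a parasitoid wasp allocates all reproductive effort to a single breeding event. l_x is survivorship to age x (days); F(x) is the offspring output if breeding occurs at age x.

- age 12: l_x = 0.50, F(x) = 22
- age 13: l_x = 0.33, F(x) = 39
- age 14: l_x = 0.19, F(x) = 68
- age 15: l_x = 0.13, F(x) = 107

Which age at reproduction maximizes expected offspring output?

Expected offspring if breeding at age x = l_x × F(x):
  age 12: 0.50 × 22 = 11.000
  age 13: 0.33 × 39 = 12.870
  age 14: 0.19 × 68 = 12.920
  age 15: 0.13 × 107 = 13.910
Maximum at age 15 (13.910).

15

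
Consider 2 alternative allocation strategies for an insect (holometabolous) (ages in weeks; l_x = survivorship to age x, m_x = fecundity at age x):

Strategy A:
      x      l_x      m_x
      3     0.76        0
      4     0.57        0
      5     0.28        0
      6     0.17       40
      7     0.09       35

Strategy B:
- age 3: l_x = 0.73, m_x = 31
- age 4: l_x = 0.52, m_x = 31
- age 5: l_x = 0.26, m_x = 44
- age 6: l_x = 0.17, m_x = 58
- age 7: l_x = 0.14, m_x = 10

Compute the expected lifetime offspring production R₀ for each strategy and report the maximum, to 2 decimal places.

Strategy A: R₀ = 0.76×0 + 0.57×0 + 0.28×0 + 0.17×40 + 0.09×35 = 9.9500
Strategy B: R₀ = 0.73×31 + 0.52×31 + 0.26×44 + 0.17×58 + 0.14×10 = 61.4500
Highest R₀: strategy B with 61.4500.

61.45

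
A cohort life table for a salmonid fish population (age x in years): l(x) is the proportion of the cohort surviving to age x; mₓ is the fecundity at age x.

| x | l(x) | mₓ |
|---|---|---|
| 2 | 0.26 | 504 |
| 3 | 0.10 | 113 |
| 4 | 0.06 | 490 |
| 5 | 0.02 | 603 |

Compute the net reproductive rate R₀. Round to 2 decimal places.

183.80

R₀ = Σ l(x) mₓ:
  age 2: 0.26 × 504 = 131.0400
  age 3: 0.10 × 113 = 11.3000
  age 4: 0.06 × 490 = 29.4000
  age 5: 0.02 × 603 = 12.0600
R₀ = 131.0400 + 11.3000 + 29.4000 + 12.0600 = 183.8000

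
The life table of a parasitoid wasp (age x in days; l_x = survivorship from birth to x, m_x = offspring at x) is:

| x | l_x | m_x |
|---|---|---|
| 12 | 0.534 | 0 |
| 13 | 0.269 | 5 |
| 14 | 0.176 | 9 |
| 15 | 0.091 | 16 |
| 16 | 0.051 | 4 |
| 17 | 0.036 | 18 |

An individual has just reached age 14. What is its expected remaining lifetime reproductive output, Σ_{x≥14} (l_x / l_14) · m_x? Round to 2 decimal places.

22.11

l_14 = 0.176. Conditional survival from age 14 to x is l_x / l_14.
  x=14: (0.176/0.176) × 9 = 9.0000
  x=15: (0.091/0.176) × 16 = 8.2727
  x=16: (0.051/0.176) × 4 = 1.1591
  x=17: (0.036/0.176) × 18 = 3.6818
Sum = 9.0000 + 8.2727 + 1.1591 + 3.6818 = 22.1136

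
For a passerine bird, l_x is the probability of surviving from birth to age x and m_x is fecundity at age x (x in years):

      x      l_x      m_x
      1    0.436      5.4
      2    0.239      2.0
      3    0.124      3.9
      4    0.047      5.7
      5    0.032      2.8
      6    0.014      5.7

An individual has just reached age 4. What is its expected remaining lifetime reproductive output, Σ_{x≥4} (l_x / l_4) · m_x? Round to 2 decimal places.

l_4 = 0.047. Conditional survival from age 4 to x is l_x / l_4.
  x=4: (0.047/0.047) × 5.7 = 5.7000
  x=5: (0.032/0.047) × 2.8 = 1.9064
  x=6: (0.014/0.047) × 5.7 = 1.6979
Sum = 5.7000 + 1.9064 + 1.6979 = 9.3043

9.30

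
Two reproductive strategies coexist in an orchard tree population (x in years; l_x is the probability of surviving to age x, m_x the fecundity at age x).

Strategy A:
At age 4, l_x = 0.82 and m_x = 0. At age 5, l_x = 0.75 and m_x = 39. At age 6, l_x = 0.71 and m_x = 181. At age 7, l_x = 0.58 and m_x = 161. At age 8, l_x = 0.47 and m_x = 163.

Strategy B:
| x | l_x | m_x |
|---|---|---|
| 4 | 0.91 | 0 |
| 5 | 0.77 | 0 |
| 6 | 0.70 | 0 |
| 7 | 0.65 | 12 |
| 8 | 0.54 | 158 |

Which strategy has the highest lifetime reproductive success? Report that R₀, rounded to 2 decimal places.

Strategy A: R₀ = 0.82×0 + 0.75×39 + 0.71×181 + 0.58×161 + 0.47×163 = 327.7500
Strategy B: R₀ = 0.91×0 + 0.77×0 + 0.70×0 + 0.65×12 + 0.54×158 = 93.1200
Highest R₀: strategy A with 327.7500.

327.75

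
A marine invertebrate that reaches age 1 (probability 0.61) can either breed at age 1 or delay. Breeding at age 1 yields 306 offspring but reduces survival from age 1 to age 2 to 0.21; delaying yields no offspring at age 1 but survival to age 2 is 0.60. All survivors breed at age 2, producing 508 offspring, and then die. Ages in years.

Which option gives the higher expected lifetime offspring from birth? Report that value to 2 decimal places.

breed at age 1: R₀ = 0.61 × (306 + 0.21 × 508) = 0.61 × 412.6800 = 251.7348
delay to age 2: R₀ = 0.61 × (0.60 × 508) = 0.61 × 304.8000 = 185.9280
Higher: breed at age 1 (251.7348).

251.73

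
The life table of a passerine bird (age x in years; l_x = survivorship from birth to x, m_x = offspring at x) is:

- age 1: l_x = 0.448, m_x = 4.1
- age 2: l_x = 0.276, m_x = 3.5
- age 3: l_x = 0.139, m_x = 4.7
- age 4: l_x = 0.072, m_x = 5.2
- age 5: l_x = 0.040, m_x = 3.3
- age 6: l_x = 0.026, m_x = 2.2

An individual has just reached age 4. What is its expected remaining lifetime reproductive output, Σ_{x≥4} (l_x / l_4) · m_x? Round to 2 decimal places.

l_4 = 0.072. Conditional survival from age 4 to x is l_x / l_4.
  x=4: (0.072/0.072) × 5.2 = 5.2000
  x=5: (0.040/0.072) × 3.3 = 1.8333
  x=6: (0.026/0.072) × 2.2 = 0.7944
Sum = 5.2000 + 1.8333 + 0.7944 = 7.8278

7.83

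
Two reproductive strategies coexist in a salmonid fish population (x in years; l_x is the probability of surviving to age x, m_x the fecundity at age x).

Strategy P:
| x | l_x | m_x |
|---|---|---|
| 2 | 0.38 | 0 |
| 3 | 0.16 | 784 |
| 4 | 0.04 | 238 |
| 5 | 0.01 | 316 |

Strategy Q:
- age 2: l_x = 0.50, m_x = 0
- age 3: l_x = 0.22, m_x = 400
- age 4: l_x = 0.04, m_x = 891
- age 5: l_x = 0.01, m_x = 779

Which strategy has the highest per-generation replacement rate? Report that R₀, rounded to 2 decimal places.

Strategy P: R₀ = 0.38×0 + 0.16×784 + 0.04×238 + 0.01×316 = 138.1200
Strategy Q: R₀ = 0.50×0 + 0.22×400 + 0.04×891 + 0.01×779 = 131.4300
Highest R₀: strategy P with 138.1200.

138.12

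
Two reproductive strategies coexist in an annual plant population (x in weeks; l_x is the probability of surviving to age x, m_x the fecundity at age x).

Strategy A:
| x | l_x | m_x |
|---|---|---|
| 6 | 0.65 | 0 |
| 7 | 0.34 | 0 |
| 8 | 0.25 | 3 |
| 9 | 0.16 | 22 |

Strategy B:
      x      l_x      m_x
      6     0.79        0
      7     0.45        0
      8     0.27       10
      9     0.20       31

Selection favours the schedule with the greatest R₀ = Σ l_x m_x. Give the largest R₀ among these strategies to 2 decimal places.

Strategy A: R₀ = 0.65×0 + 0.34×0 + 0.25×3 + 0.16×22 = 4.2700
Strategy B: R₀ = 0.79×0 + 0.45×0 + 0.27×10 + 0.20×31 = 8.9000
Highest R₀: strategy B with 8.9000.

8.90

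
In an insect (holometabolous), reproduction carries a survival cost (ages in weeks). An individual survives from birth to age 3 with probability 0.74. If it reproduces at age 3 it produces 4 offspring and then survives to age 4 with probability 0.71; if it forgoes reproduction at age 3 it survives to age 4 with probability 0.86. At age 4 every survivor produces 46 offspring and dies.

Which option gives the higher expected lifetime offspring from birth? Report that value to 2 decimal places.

29.27

breed at age 3: R₀ = 0.74 × (4 + 0.71 × 46) = 0.74 × 36.6600 = 27.1284
delay to age 4: R₀ = 0.74 × (0.86 × 46) = 0.74 × 39.5600 = 29.2744
Higher: delay to age 4 (29.2744).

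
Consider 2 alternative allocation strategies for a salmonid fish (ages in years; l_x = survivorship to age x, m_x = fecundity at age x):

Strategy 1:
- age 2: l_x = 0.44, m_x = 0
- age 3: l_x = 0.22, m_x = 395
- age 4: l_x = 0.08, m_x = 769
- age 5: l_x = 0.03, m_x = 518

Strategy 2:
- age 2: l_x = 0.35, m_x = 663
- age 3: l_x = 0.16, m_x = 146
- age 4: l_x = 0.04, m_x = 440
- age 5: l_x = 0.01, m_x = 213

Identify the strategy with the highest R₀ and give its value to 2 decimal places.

275.14

Strategy 1: R₀ = 0.44×0 + 0.22×395 + 0.08×769 + 0.03×518 = 163.9600
Strategy 2: R₀ = 0.35×663 + 0.16×146 + 0.04×440 + 0.01×213 = 275.1400
Highest R₀: strategy 2 with 275.1400.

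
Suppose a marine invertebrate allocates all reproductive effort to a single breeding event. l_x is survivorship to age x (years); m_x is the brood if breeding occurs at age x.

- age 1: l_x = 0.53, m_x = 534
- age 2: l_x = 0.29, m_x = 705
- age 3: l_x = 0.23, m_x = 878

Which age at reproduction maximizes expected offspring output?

Expected offspring if breeding at age x = l_x × m_x:
  age 1: 0.53 × 534 = 283.020
  age 2: 0.29 × 705 = 204.450
  age 3: 0.23 × 878 = 201.940
Maximum at age 1 (283.020).

1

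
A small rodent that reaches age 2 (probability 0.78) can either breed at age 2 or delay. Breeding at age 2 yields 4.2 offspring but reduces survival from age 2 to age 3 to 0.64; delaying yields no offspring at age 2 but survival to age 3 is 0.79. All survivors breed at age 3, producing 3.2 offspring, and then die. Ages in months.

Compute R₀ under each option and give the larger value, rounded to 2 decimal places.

4.87

breed at age 2: R₀ = 0.78 × (4.2 + 0.64 × 3.2) = 0.78 × 6.2480 = 4.8734
delay to age 3: R₀ = 0.78 × (0.79 × 3.2) = 0.78 × 2.5280 = 1.9718
Higher: breed at age 2 (4.8734).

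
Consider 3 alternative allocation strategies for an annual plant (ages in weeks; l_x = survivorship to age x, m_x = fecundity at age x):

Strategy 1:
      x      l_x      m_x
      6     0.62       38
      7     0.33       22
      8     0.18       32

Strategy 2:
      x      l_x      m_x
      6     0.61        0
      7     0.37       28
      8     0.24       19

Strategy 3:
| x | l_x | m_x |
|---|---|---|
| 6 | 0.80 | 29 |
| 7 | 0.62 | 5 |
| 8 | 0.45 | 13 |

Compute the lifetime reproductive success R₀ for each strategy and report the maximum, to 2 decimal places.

Strategy 1: R₀ = 0.62×38 + 0.33×22 + 0.18×32 = 36.5800
Strategy 2: R₀ = 0.61×0 + 0.37×28 + 0.24×19 = 14.9200
Strategy 3: R₀ = 0.80×29 + 0.62×5 + 0.45×13 = 32.1500
Highest R₀: strategy 1 with 36.5800.

36.58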